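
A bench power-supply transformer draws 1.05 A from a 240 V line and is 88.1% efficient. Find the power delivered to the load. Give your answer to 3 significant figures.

P_out ≈ 222 W

P_in = V_p I_p = 240 × 1.05 = 252.00 W.
P_out = η P_in = 0.881 × 252.00 = 222 W.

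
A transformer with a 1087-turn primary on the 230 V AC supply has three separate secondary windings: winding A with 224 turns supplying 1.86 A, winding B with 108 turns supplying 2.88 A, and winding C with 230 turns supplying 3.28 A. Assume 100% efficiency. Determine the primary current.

I_p ≈ 1.36 A

V_A = 230 × 224/1087 = 47.397 V; V_B = 230 × 108/1087 = 22.852 V; V_C = 230 × 230/1087 = 48.666 V.
P_out = V_A I_A + V_B I_B + V_C I_C = 47.397×1.86 + 22.852×2.88 + 48.666×3.28 = 88.157 + 65.813 + 159.62 = 313.60 W.
Ideal ⇒ P_in = P_out, so I_p = P_out/V_p = 313.60/230 = 1.36 A.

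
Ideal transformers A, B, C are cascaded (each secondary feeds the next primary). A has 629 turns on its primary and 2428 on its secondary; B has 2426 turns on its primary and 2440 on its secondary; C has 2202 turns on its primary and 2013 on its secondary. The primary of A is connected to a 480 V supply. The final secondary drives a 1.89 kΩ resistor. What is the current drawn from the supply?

I_supply ≈ 3.20 A

Secondary of A: V = 480.00 × 2428/629 = 1852.8 V.
Secondary of B: V = 1852.8 × 2440/2426 = 1863.5 V.
Secondary of C: V = 1863.5 × 2013/2202 = 1703.6 V.
I_load = 1703.6/1890 = 0.90137 A, so P_out = 1703.6 × 0.90137 = 1535.6 W.
All ideal ⇒ P_in = P_out, so I_supply = 1535.6/480 = 3.20 A.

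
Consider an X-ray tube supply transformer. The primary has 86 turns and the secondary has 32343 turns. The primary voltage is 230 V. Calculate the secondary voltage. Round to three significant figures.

V_s ≈ 86500 V

V_s/V_p = N_s/N_p, so V_s = 230 × 32343/86 = 86500 V.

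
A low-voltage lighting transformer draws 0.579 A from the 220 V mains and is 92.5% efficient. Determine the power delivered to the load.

P_in = V_in I_in = 220 × 0.579 = 127.38 W.
P_out = η P_in = 0.925 × 127.38 = 118 W.

P_out ≈ 118 W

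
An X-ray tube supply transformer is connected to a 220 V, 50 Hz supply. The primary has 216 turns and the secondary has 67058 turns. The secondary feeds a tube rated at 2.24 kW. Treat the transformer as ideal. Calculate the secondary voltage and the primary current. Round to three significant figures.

V_s = V_p × N_s/N_p = 220 × 67058/216 = 68300 V.
I_s = P/V_s = 2240/68300 = 0.032797 A.
I_p = I_s × N_s/N_p = 0.032797 × 67058/216 = 10.2 A.

V_s ≈ 68300 V, I_p ≈ 10.2 A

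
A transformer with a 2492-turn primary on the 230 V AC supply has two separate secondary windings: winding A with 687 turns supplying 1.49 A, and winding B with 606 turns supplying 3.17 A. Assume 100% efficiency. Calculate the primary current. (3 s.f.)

I_p ≈ 1.18 A

V_A = 230 × 687/2492 = 63.407 V; V_B = 230 × 606/2492 = 55.931 V.
P_out = V_A I_A + V_B I_B = 63.407×1.49 + 55.931×3.17 = 94.476 + 177.30 = 271.78 W.
Ideal ⇒ P_in = P_out, so I_p = P_out/V_p = 271.78/230 = 1.18 A.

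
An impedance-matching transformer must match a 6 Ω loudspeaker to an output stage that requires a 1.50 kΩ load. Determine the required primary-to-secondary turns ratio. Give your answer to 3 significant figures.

N_p/N_s ≈ 15.8

Z_p/Z_s = (N_p/N_s)², so N_p/N_s = √(1500/6) = √250 = 15.8.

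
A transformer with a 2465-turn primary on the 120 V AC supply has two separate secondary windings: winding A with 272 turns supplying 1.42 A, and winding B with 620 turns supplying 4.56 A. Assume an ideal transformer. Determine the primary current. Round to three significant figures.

V_A = 120 × 272/2465 = 13.241 V; V_B = 120 × 620/2465 = 30.183 V.
P_out = V_A I_A + V_B I_B = 13.241×1.42 + 30.183×4.56 = 18.803 + 137.63 = 156.44 W.
Ideal ⇒ P_in = P_out, so I_p = P_out/V_p = 156.44/120 = 1.30 A.

I_p ≈ 1.30 A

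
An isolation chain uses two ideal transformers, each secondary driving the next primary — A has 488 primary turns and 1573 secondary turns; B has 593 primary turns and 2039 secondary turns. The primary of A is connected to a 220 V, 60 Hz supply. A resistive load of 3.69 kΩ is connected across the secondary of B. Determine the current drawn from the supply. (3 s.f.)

I_supply ≈ 7.32 A

Secondary of A: V = 220.00 × 1573/488 = 709.14 V.
Secondary of B: V = 709.14 × 2039/593 = 2438.3 V.
I_load = 2438.3/3690 = 0.66080 A, so P_out = 2438.3 × 0.66080 = 1611.2 W.
All ideal ⇒ P_in = P_out, so I_supply = 1611.2/220 = 7.32 A.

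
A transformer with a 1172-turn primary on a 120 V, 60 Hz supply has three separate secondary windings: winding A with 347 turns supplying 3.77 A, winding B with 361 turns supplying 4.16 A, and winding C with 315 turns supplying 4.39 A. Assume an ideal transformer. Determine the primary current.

V_A = 120 × 347/1172 = 35.529 V; V_B = 120 × 361/1172 = 36.962 V; V_C = 120 × 315/1172 = 32.253 V.
P_out = V_A I_A + V_B I_B + V_C I_C = 35.529×3.77 + 36.962×4.16 + 32.253×4.39 = 133.94 + 153.76 + 141.59 = 429.30 W.
Ideal ⇒ P_in = P_out, so I_p = P_out/V_p = 429.30/120 = 3.58 A.

I_p ≈ 3.58 A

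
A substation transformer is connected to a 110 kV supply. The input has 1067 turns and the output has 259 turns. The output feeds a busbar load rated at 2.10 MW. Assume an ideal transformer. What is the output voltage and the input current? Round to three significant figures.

V_out ≈ 26700 V, I_in ≈ 19.1 A

V_out = V_in × N_out/N_in = 110000 × 259/1067 = 26701 V.
I_out = P/V_out = 2.10×10^6/26701 = 78.649 A.
I_in = I_out × N_out/N_in = 78.649 × 259/1067 = 19.1 A.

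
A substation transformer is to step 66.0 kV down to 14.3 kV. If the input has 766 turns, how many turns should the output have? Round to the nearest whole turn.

N_out = 166 turns

N_out/N_in = V_out/V_in, so N_out = 766 × 14300/66000 = 166.0 ≈ 166 turns.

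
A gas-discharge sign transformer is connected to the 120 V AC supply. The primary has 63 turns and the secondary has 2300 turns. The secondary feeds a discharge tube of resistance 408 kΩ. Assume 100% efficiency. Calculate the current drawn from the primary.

V_s = V_p × N_s/N_p = 120 × 2300/63 = 4381.0 V.
I_s = V_s/R = 4381.0/408000 = 0.010738 A.
For an ideal transformer I_p N_p = I_s N_s, so I_p = 0.010738 × 2300/63 = 0.392 A.

I_p ≈ 0.392 A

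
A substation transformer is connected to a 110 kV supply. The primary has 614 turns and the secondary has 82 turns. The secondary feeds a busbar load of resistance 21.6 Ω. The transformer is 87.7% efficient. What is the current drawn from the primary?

V_s = 110000 × 82/614 = 14691 V.
I_s = V_s/R = 14691/21.6 = 680.12 A.
P_out = V_s I_s = 14691 × 680.12 = 9.9913×10^6 W.
P_in = P_out/η = 9.9913×10^6/0.877 = 1.1393×10^7 W.
I_p = P_in/V_p = 1.1393×10^7/110000 = 104 A.

I_p ≈ 104 A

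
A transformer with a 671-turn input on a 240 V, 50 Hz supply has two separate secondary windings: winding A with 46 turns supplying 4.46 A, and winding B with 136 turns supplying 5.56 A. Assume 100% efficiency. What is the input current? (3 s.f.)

I_in ≈ 1.43 A

V_A = 240 × 46/671 = 16.453 V; V_B = 240 × 136/671 = 48.644 V.
P_out = V_A I_A + V_B I_B = 16.453×4.46 + 48.644×5.56 = 73.381 + 270.46 = 343.84 W.
Ideal ⇒ P_in = P_out, so I_in = P_out/V_in = 343.84/240 = 1.43 A.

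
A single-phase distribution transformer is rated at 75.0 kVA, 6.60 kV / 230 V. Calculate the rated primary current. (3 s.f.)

I_p = S/V_p = 75000/6600 = 11.4 A.

I_p ≈ 11.4 A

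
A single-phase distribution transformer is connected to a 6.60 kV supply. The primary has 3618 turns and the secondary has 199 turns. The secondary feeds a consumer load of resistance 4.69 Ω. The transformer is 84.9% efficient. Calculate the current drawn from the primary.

I_p ≈ 5.01 A

V_s = 6600 × 199/3618 = 363.02 V.
I_s = V_s/R = 363.02/4.69 = 77.403 A.
P_out = V_s I_s = 363.02 × 77.403 = 28099 W.
P_in = P_out/η = 28099/0.849 = 33096 W.
I_p = P_in/V_p = 33096/6600 = 5.01 A.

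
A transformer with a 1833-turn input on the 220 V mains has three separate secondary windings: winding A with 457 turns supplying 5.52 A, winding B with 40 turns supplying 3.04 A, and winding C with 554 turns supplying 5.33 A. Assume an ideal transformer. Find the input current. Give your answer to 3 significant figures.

V_A = 220 × 457/1833 = 54.850 V; V_B = 220 × 40/1833 = 4.8009 V; V_C = 220 × 554/1833 = 66.492 V.
P_out = V_A I_A + V_B I_B + V_C I_C = 54.850×5.52 + 4.8009×3.04 + 66.492×5.33 = 302.77 + 14.595 + 354.40 = 671.77 W.
Ideal ⇒ P_in = P_out, so I_in = P_out/V_in = 671.77/220 = 3.05 A.

I_in ≈ 3.05 A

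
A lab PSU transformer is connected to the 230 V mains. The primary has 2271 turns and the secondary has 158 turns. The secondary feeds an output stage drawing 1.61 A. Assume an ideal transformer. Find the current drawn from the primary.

I_p ≈ 0.112 A

For an ideal transformer I_p N_p = I_s N_s, so I_p = 1.61 × 158/2271 = 0.112 A.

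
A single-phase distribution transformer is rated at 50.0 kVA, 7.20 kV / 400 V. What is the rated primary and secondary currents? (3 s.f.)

I_p = S/V_p = 50000/7200 = 6.94 A.
I_s = S/V_s = 50000/400 = 125 A.

I_p ≈ 6.94 A, I_s ≈ 125 A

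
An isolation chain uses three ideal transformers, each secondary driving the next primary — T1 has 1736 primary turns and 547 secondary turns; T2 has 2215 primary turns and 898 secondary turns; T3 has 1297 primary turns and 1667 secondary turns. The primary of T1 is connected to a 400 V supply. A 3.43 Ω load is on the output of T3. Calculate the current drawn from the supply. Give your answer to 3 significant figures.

I_supply ≈ 3.14 A

Secondary of T1: V = 400.00 × 547/1736 = 126.04 V.
Secondary of T2: V = 126.04 × 898/2215 = 51.098 V.
Secondary of T3: V = 51.098 × 1667/1297 = 65.674 V.
I_load = 65.674/3.43 = 19.147 A, so P_out = 65.674 × 19.147 = 1257.5 W.
All ideal ⇒ P_in = P_out, so I_supply = 1257.5/400 = 3.14 A.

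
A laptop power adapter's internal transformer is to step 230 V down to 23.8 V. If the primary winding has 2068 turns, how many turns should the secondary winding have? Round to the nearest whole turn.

N_s = 214 turns

N_s/N_p = V_s/V_p, so N_s = 2068 × 23.8/230 = 214.0 ≈ 214 turns.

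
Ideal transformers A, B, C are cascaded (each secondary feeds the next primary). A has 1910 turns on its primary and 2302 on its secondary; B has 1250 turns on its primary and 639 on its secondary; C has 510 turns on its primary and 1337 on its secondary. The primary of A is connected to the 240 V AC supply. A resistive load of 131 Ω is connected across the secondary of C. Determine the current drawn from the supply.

Secondary of A: V = 240.00 × 2302/1910 = 289.26 V.
Secondary of B: V = 289.26 × 639/1250 = 147.87 V.
Secondary of C: V = 147.87 × 1337/510 = 387.65 V.
I_load = 387.65/131 = 2.9591 A, so P_out = 387.65 × 2.9591 = 1147.1 W.
All ideal ⇒ P_in = P_out, so I_supply = 1147.1/240 = 4.78 A.

I_supply ≈ 4.78 A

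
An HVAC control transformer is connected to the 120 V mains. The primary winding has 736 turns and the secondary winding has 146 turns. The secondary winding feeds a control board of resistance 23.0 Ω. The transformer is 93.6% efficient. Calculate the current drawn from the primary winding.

V_s = 120 × 146/736 = 23.804 V.
I_s = V_s/R = 23.804/23.0 = 1.0350 A.
P_out = V_s I_s = 23.804 × 1.0350 = 24.637 W.
P_in = P_out/η = 24.637/0.936 = 26.321 W.
I_p = P_in/V_p = 26.321/120 = 0.219 A.

I_p ≈ 0.219 A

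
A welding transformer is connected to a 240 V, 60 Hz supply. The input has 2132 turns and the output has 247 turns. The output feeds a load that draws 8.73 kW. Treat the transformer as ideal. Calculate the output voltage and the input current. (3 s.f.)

V_out = V_in × N_out/N_in = 240 × 247/2132 = 27.805 V.
I_out = P/V_out = 8730/27.805 = 313.97 A.
I_in = I_out × N_out/N_in = 313.97 × 247/2132 = 36.4 A.

V_out ≈ 27.8 V, I_in ≈ 36.4 A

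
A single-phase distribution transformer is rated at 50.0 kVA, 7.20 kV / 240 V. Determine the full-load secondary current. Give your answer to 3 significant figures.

I_s ≈ 208 A

I_s = S/V_s = 50000/240 = 208 A.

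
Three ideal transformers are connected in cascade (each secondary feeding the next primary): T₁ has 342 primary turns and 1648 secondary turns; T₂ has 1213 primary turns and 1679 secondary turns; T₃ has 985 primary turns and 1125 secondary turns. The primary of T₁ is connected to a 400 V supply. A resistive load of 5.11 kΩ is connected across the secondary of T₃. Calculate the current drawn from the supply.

Secondary of T₁: V = 400.00 × 1648/342 = 1927.5 V.
Secondary of T₂: V = 1927.5 × 1679/1213 = 2668.0 V.
Secondary of T₃: V = 2668.0 × 1125/985 = 3047.2 V.
I_load = 3047.2/5110 = 0.59632 A, so P_out = 3047.2 × 0.59632 = 1817.1 W.
All ideal ⇒ P_in = P_out, so I_supply = 1817.1/400 = 4.54 A.

I_supply ≈ 4.54 A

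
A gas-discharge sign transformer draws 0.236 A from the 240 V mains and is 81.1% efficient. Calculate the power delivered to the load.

P_out ≈ 45.9 W

P_in = V_p I_p = 240 × 0.236 = 56.640 W.
P_out = η P_in = 0.811 × 56.640 = 45.9 W.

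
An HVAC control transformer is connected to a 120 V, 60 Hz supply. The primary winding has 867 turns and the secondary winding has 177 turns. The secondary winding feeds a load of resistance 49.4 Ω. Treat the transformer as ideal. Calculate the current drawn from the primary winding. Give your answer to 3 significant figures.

V_s = V_p × N_s/N_p = 120 × 177/867 = 24.498 V.
I_s = V_s/R = 24.498/49.4 = 0.49592 A.
For an ideal transformer I_p N_p = I_s N_s, so I_p = 0.49592 × 177/867 = 0.101 A.

I_p ≈ 0.101 A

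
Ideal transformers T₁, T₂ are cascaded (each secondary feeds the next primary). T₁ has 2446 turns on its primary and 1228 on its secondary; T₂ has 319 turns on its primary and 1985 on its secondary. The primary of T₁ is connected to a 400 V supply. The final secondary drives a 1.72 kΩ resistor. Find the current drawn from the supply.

Secondary of T₁: V = 400.00 × 1228/2446 = 200.82 V.
Secondary of T₂: V = 200.82 × 1985/319 = 1249.6 V.
I_load = 1249.6/1720 = 0.72651 A, so P_out = 1249.6 × 0.72651 = 907.85 W.
All ideal ⇒ P_in = P_out, so I_supply = 907.85/400 = 2.27 A.

I_supply ≈ 2.27 A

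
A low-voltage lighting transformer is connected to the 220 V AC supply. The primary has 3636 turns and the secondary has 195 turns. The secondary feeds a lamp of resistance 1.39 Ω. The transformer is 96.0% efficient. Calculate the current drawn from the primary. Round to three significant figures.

I_p ≈ 0.474 A

V_s = 220 × 195/3636 = 11.799 V.
I_s = V_s/R = 11.799/1.39 = 8.4883 A.
P_out = V_s I_s = 11.799 × 8.4883 = 100.15 W.
P_in = P_out/η = 100.15/0.960 = 104.32 W.
I_p = P_in/V_p = 104.32/220 = 0.474 A.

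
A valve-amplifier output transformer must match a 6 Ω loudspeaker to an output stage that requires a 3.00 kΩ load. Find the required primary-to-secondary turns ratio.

Z_p/Z_s = (N_p/N_s)², so N_p/N_s = √(3000/6) = √500 = 22.4.

N_p/N_s ≈ 22.4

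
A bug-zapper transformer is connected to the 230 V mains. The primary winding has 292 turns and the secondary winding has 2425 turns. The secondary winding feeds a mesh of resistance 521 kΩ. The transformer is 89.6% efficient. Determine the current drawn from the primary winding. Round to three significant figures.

V_s = 230 × 2425/292 = 1910.1 V.
I_s = V_s/R = 1910.1/521000 = 0.0036662 A.
P_out = V_s I_s = 1910.1 × 0.0036662 = 7.0029 W.
P_in = P_out/η = 7.0029/0.896 = 7.8157 W.
I_p = P_in/V_p = 7.8157/230 = 0.0340 A.

I_p ≈ 0.0340 A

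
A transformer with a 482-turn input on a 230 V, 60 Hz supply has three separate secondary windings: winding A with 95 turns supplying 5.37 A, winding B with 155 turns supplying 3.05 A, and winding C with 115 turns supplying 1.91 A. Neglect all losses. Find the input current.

V_A = 230 × 95/482 = 45.332 V; V_B = 230 × 155/482 = 73.963 V; V_C = 230 × 115/482 = 54.876 V.
P_out = V_A I_A + V_B I_B + V_C I_C = 45.332×5.37 + 73.963×3.05 + 54.876×1.91 = 243.43 + 225.59 + 104.81 = 573.83 W.
Ideal ⇒ P_in = P_out, so I_in = P_out/V_in = 573.83/230 = 2.49 A.

I_in ≈ 2.49 A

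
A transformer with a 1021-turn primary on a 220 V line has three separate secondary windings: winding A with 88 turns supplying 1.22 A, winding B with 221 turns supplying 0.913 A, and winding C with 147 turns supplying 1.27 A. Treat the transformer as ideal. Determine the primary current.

V_A = 220 × 88/1021 = 18.962 V; V_B = 220 × 221/1021 = 47.620 V; V_C = 220 × 147/1021 = 31.675 V.
P_out = V_A I_A + V_B I_B + V_C I_C = 18.962×1.22 + 47.620×0.913 + 31.675×1.27 = 23.133 + 43.477 + 40.227 = 106.84 W.
Ideal ⇒ P_in = P_out, so I_p = P_out/V_p = 106.84/220 = 0.486 A.

I_p ≈ 0.486 A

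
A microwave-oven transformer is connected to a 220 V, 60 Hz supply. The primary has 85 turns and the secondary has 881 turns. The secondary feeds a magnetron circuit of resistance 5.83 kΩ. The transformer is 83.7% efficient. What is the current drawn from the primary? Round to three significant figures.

V_s = 220 × 881/85 = 2280.2 V.
I_s = V_s/R = 2280.2/5830 = 0.39112 A.
P_out = V_s I_s = 2280.2 × 0.39112 = 891.85 W.
P_in = P_out/η = 891.85/0.837 = 1065.5 W.
I_p = P_in/V_p = 1065.5/220 = 4.84 A.

I_p ≈ 4.84 A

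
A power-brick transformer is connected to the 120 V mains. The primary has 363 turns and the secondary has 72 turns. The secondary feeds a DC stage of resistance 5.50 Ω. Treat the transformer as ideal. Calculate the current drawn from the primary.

V_s = V_p × N_s/N_p = 120 × 72/363 = 23.802 V.
I_s = V_s/R = 23.802/5.50 = 4.3276 A.
For an ideal transformer I_p N_p = I_s N_s, so I_p = 4.3276 × 72/363 = 0.858 A.

I_p ≈ 0.858 A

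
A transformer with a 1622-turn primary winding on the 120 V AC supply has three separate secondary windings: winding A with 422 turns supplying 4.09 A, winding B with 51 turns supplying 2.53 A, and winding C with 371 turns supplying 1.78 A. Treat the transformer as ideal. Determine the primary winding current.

I_p ≈ 1.55 A

V_A = 120 × 422/1622 = 31.221 V; V_B = 120 × 51/1622 = 3.7731 V; V_C = 120 × 371/1622 = 27.448 V.
P_out = V_A I_A + V_B I_B + V_C I_C = 31.221×4.09 + 3.7731×2.53 + 27.448×1.78 = 127.69 + 9.5460 + 48.857 = 186.10 W.
Ideal ⇒ P_in = P_out, so I_p = P_out/V_p = 186.10/120 = 1.55 A.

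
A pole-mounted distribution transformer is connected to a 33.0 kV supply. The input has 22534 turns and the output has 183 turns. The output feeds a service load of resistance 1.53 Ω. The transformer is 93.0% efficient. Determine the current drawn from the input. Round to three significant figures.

I_in ≈ 1.53 A

V_out = 33000 × 183/22534 = 268.00 V.
I_out = V_out/R = 268.00/1.53 = 175.16 A.
P_out = V_out I_out = 268.00 × 175.16 = 46942 W.
P_in = P_out/η = 46942/0.930 = 50475 W.
I_in = P_in/V_in = 50475/33000 = 1.53 A.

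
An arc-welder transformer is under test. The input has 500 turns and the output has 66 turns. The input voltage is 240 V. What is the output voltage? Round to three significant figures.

V_out ≈ 31.7 V

V_out/V_in = N_out/N_in, so V_out = 240 × 66/500 = 31.7 V.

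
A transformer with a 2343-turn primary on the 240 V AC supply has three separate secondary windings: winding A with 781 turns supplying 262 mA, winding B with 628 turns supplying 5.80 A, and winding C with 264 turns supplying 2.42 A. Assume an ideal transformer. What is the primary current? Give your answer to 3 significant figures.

I_p ≈ 1.91 A

V_A = 240 × 781/2343 = 80.000 V; V_B = 240 × 628/2343 = 64.328 V; V_C = 240 × 264/2343 = 27.042 V.
P_out = V_A I_A + V_B I_B + V_C I_C = 80.000×0.262 + 64.328×5.80 + 27.042×2.42 = 20.960 + 373.10 + 65.442 = 459.50 W.
Ideal ⇒ P_in = P_out, so I_p = P_out/V_p = 459.50/240 = 1.91 A.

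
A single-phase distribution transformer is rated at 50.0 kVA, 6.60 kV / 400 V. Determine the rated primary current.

I_p ≈ 7.58 A

I_p = S/V_p = 50000/6600 = 7.58 A.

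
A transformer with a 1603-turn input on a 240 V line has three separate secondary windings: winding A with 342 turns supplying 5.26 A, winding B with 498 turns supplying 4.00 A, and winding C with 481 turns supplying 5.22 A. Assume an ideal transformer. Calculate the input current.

I_in ≈ 3.93 A

V_A = 240 × 342/1603 = 51.204 V; V_B = 240 × 498/1603 = 74.560 V; V_C = 240 × 481/1603 = 72.015 V.
P_out = V_A I_A + V_B I_B + V_C I_C = 51.204×5.26 + 74.560×4.00 + 72.015×5.22 = 269.33 + 298.24 + 375.92 = 943.49 W.
Ideal ⇒ P_in = P_out, so I_in = P_out/V_in = 943.49/240 = 3.93 A.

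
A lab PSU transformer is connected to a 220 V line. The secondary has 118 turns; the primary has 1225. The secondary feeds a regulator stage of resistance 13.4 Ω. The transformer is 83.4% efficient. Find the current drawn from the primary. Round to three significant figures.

V_s = 220 × 118/1225 = 21.192 V.
I_s = V_s/R = 21.192/13.4 = 1.5815 A.
P_out = V_s I_s = 21.192 × 1.5815 = 33.514 W.
P_in = P_out/η = 33.514/0.834 = 40.185 W.
I_p = P_in/V_p = 40.185/220 = 0.183 A.

I_p ≈ 0.183 A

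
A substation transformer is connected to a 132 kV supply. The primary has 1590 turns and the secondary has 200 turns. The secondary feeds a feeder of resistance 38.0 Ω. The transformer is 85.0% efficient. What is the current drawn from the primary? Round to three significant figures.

I_p ≈ 64.7 A

V_s = 132000 × 200/1590 = 16604 V.
I_s = V_s/R = 16604/38.0 = 436.94 A.
P_out = V_s I_s = 16604 × 436.94 = 7.2549×10^6 W.
P_in = P_out/η = 7.2549×10^6/0.850 = 8.5351×10^6 W.
I_p = P_in/V_p = 8.5351×10^6/132000 = 64.7 A.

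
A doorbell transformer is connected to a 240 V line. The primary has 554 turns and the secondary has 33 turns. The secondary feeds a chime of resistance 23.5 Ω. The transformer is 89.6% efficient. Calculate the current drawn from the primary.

V_s = 240 × 33/554 = 14.296 V.
I_s = V_s/R = 14.296/23.5 = 0.60834 A.
P_out = V_s I_s = 14.296 × 0.60834 = 8.6969 W.
P_in = P_out/η = 8.6969/0.896 = 9.7063 W.
I_p = P_in/V_p = 9.7063/240 = 0.0404 A.

I_p ≈ 0.0404 A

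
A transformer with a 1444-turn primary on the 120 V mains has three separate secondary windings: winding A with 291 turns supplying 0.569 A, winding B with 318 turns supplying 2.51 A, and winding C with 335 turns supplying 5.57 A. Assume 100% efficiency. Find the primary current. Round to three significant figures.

I_p ≈ 1.96 A

V_A = 120 × 291/1444 = 24.183 V; V_B = 120 × 318/1444 = 26.427 V; V_C = 120 × 335/1444 = 27.839 V.
P_out = V_A I_A + V_B I_B + V_C I_C = 24.183×0.569 + 26.427×2.51 + 27.839×5.57 = 13.760 + 66.331 + 155.07 = 235.16 W.
Ideal ⇒ P_in = P_out, so I_p = P_out/V_p = 235.16/120 = 1.96 A.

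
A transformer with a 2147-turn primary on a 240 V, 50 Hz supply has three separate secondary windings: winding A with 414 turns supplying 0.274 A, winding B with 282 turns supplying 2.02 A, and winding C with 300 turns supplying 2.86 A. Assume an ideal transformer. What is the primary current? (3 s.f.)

V_A = 240 × 414/2147 = 46.279 V; V_B = 240 × 282/2147 = 31.523 V; V_C = 240 × 300/2147 = 33.535 V.
P_out = V_A I_A + V_B I_B + V_C I_C = 46.279×0.274 + 31.523×2.02 + 33.535×2.86 = 12.680 + 63.677 + 95.911 = 172.27 W.
Ideal ⇒ P_in = P_out, so I_p = P_out/V_p = 172.27/240 = 0.718 A.

I_p ≈ 0.718 A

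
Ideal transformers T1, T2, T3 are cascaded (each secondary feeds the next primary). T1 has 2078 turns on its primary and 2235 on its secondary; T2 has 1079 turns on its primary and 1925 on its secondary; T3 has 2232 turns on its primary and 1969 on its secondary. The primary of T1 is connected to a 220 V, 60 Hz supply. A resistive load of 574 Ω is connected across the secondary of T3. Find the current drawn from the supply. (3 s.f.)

I_supply ≈ 1.10 A

Secondary of T1: V = 220.00 × 2235/2078 = 236.62 V.
Secondary of T2: V = 236.62 × 1925/1079 = 422.15 V.
Secondary of T3: V = 422.15 × 1969/2232 = 372.40 V.
I_load = 372.40/574 = 0.64879 A, so P_out = 372.40 × 0.64879 = 241.61 W.
All ideal ⇒ P_in = P_out, so I_supply = 241.61/220 = 1.10 A.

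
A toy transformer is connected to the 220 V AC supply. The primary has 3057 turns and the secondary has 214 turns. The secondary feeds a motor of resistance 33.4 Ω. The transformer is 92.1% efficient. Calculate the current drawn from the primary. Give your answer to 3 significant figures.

V_s = 220 × 214/3057 = 15.401 V.
I_s = V_s/R = 15.401/33.4 = 0.46110 A.
P_out = V_s I_s = 15.401 × 0.46110 = 7.1013 W.
P_in = P_out/η = 7.1013/0.921 = 7.7104 W.
I_p = P_in/V_p = 7.7104/220 = 0.0350 A.

I_p ≈ 0.0350 A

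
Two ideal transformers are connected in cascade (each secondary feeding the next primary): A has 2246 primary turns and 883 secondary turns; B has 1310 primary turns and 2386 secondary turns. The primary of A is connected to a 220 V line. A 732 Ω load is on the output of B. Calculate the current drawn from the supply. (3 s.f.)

I_supply ≈ 0.154 A

After A: V = 220.00 × 883/2246 = 86.492 V.
After B: V = 86.492 × 2386/1310 = 157.53 V.
I_load = 157.53/732 = 0.21521 A, so P_out = 157.53 × 0.21521 = 33.903 W.
All ideal ⇒ P_in = P_out, so I_supply = 33.903/220 = 0.154 A.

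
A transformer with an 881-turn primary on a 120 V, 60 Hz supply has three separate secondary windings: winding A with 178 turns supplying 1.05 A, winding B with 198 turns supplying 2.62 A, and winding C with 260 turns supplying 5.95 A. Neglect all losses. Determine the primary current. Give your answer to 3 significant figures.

I_p ≈ 2.56 A

V_A = 120 × 178/881 = 24.245 V; V_B = 120 × 198/881 = 26.969 V; V_C = 120 × 260/881 = 35.414 V.
P_out = V_A I_A + V_B I_B + V_C I_C = 24.245×1.05 + 26.969×2.62 + 35.414×5.95 = 25.457 + 70.660 + 210.72 = 306.83 W.
Ideal ⇒ P_in = P_out, so I_p = P_out/V_p = 306.83/120 = 2.56 A.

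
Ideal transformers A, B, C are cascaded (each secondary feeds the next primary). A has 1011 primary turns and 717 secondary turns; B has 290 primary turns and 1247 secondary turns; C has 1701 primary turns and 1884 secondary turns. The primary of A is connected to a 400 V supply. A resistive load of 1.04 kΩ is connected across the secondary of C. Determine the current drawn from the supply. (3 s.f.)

Secondary of A: V = 400.00 × 717/1011 = 283.68 V.
Secondary of B: V = 283.68 × 1247/290 = 1219.8 V.
Secondary of C: V = 1219.8 × 1884/1701 = 1351.1 V.
I_load = 1351.1/1040 = 1.2991 A, so P_out = 1351.1 × 1.2991 = 1755.1 W.
All ideal ⇒ P_in = P_out, so I_supply = 1755.1/400 = 4.39 A.

I_supply ≈ 4.39 A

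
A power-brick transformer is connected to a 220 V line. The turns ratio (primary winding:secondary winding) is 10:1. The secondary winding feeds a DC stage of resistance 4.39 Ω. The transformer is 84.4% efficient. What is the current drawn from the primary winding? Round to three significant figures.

I_p ≈ 0.594 A

V_s = 220 × 1/10 = 22.000 V.
I_s = V_s/R = 22.000/4.39 = 5.0114 A.
P_out = V_s I_s = 22.000 × 5.0114 = 110.25 W.
P_in = P_out/η = 110.25/0.844 = 130.63 W.
I_p = P_in/V_p = 130.63/220 = 0.594 A.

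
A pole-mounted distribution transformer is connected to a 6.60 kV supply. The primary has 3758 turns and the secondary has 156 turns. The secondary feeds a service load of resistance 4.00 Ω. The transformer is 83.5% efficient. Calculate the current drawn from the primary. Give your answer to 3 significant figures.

I_p ≈ 3.41 A

V_s = 6600 × 156/3758 = 273.98 V.
I_s = V_s/R = 273.98/4.00 = 68.494 A.
P_out = V_s I_s = 273.98 × 68.494 = 18766 W.
P_in = P_out/η = 18766/0.835 = 22474 W.
I_p = P_in/V_p = 22474/6600 = 3.41 A.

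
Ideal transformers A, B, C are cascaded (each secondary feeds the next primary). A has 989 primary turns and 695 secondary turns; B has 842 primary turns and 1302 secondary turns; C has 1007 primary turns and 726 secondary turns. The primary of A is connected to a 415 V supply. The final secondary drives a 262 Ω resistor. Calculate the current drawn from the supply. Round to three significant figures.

Secondary of A: V = 415.00 × 695/989 = 291.63 V.
Secondary of B: V = 291.63 × 1302/842 = 450.96 V.
Secondary of C: V = 450.96 × 726/1007 = 325.12 V.
I_load = 325.12/262 = 1.2409 A, so P_out = 325.12 × 1.2409 = 403.44 W.
All ideal ⇒ P_in = P_out, so I_supply = 403.44/415 = 0.972 A.

I_supply ≈ 0.972 A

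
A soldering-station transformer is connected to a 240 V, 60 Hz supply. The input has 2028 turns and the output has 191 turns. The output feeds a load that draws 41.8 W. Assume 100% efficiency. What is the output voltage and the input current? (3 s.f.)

V_out = V_in × N_out/N_in = 240 × 191/2028 = 22.604 V.
I_out = P/V_out = 41.8/22.604 = 1.8493 A.
I_in = I_out × N_out/N_in = 1.8493 × 191/2028 = 0.174 A.

V_out ≈ 22.6 V, I_in ≈ 0.174 A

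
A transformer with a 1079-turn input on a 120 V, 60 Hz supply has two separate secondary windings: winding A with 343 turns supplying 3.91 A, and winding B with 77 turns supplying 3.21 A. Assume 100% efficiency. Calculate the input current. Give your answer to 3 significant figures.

V_A = 120 × 343/1079 = 38.146 V; V_B = 120 × 77/1079 = 8.5635 V.
P_out = V_A I_A + V_B I_B = 38.146×3.91 + 8.5635×3.21 = 149.15 + 27.489 = 176.64 W.
Ideal ⇒ P_in = P_out, so I_in = P_out/V_in = 176.64/120 = 1.47 A.

I_in ≈ 1.47 A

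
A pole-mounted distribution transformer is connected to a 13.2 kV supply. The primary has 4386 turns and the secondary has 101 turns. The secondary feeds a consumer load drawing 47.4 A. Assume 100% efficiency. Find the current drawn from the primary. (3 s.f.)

For an ideal transformer I_p N_p = I_s N_s, so I_p = 47.4 × 101/4386 = 1.09 A.

I_p ≈ 1.09 A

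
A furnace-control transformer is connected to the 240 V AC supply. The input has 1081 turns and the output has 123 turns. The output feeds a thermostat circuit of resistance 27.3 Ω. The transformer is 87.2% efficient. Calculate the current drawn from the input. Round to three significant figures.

V_out = 240 × 123/1081 = 27.308 V.
I_out = V_out/R = 27.308/27.3 = 1.0003 A.
P_out = V_out I_out = 27.308 × 1.0003 = 27.316 W.
P_in = P_out/η = 27.316/0.872 = 31.326 W.
I_in = P_in/V_in = 31.326/240 = 0.131 A.

I_in ≈ 0.131 A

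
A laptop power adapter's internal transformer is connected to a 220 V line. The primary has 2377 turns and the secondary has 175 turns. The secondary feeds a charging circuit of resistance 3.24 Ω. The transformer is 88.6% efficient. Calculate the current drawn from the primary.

I_p ≈ 0.415 A

V_s = 220 × 175/2377 = 16.197 V.
I_s = V_s/R = 16.197/3.24 = 4.9990 A.
P_out = V_s I_s = 16.197 × 4.9990 = 80.969 W.
P_in = P_out/η = 80.969/0.886 = 91.387 W.
I_p = P_in/V_p = 91.387/220 = 0.415 A.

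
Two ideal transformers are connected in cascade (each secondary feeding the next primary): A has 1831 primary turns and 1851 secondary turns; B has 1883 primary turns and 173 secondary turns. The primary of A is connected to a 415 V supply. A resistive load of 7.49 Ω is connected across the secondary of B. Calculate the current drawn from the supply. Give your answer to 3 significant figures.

I_supply ≈ 0.478 A

Secondary of A: V = 415.00 × 1851/1831 = 419.53 V.
Secondary of B: V = 419.53 × 173/1883 = 38.544 V.
I_load = 38.544/7.49 = 5.1461 A, so P_out = 38.544 × 5.1461 = 198.35 W.
All ideal ⇒ P_in = P_out, so I_supply = 198.35/415 = 0.478 A.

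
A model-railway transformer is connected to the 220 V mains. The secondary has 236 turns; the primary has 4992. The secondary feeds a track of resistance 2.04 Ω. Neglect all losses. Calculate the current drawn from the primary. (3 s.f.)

I_p ≈ 0.241 A

V_s = V_p × N_s/N_p = 220 × 236/4992 = 10.401 V.
I_s = V_s/R = 10.401/2.04 = 5.0984 A.
For an ideal transformer I_p N_p = I_s N_s, so I_p = 5.0984 × 236/4992 = 0.241 A.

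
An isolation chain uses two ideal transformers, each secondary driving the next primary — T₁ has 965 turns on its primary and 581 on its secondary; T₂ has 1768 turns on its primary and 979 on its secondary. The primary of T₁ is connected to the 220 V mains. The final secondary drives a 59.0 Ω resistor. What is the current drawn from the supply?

I_supply ≈ 0.414 A

Secondary of T₁: V = 220.00 × 581/965 = 132.46 V.
Secondary of T₂: V = 132.46 × 979/1768 = 73.345 V.
I_load = 73.345/59.0 = 1.2431 A, so P_out = 73.345 × 1.2431 = 91.178 W.
All ideal ⇒ P_in = P_out, so I_supply = 91.178/220 = 0.414 A.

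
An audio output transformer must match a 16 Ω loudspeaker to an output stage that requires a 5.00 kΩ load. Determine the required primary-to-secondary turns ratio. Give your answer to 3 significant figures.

Z_p/Z_s = (N_p/N_s)², so N_p/N_s = √(5000/16) = √312 = 17.7.

N_p/N_s ≈ 17.7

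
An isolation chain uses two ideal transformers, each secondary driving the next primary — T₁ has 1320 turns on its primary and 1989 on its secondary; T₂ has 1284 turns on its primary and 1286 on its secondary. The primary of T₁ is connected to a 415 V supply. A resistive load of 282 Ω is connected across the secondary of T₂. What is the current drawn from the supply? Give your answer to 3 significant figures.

I_supply ≈ 3.35 A

After T₁: V = 415.00 × 1989/1320 = 625.33 V.
After T₂: V = 625.33 × 1286/1284 = 626.30 V.
I_load = 626.30/282 = 2.2209 A, so P_out = 626.30 × 2.2209 = 1391.0 W.
All ideal ⇒ P_in = P_out, so I_supply = 1391.0/415 = 3.35 A.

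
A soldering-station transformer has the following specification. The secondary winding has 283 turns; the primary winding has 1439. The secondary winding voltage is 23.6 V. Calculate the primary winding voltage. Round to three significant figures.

V_p ≈ 120 V

V_p/V_s = N_p/N_s, so V_p = 23.6 × 1439/283 = 120 V.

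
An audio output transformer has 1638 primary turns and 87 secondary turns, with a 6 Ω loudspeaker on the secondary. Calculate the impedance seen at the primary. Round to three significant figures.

Z_p = (N_p/N_s)² × Z_s = (1638/87)² × 6 = 2130 Ω.

Z_p ≈ 2130 Ω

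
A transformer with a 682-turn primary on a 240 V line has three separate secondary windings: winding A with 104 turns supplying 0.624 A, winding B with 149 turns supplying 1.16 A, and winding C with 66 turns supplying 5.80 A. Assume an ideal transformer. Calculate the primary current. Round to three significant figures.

I_p ≈ 0.910 A

V_A = 240 × 104/682 = 36.598 V; V_B = 240 × 149/682 = 52.434 V; V_C = 240 × 66/682 = 23.226 V.
P_out = V_A I_A + V_B I_B + V_C I_C = 36.598×0.624 + 52.434×1.16 + 23.226×5.80 = 22.837 + 60.823 + 134.71 = 218.37 W.
Ideal ⇒ P_in = P_out, so I_p = P_out/V_p = 218.37/240 = 0.910 A.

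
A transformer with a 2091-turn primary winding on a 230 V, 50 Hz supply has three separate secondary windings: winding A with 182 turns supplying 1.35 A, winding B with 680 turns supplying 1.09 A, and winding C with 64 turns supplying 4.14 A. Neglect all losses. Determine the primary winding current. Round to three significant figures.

I_p ≈ 0.599 A

V_A = 230 × 182/2091 = 20.019 V; V_B = 230 × 680/2091 = 74.797 V; V_C = 230 × 64/2091 = 7.0397 V.
P_out = V_A I_A + V_B I_B + V_C I_C = 20.019×1.35 + 74.797×1.09 + 7.0397×4.14 = 27.026 + 81.528 + 29.144 = 137.70 W.
Ideal ⇒ P_in = P_out, so I_p = P_out/V_p = 137.70/230 = 0.599 A.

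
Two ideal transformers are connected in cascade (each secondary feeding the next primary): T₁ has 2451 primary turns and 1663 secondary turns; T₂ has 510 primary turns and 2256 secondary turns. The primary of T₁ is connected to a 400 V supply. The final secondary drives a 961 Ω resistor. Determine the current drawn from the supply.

Secondary of T₁: V = 400.00 × 1663/2451 = 271.40 V.
Secondary of T₂: V = 271.40 × 2256/510 = 1200.5 V.
I_load = 1200.5/961 = 1.2493 A, so P_out = 1200.5 × 1.2493 = 1499.8 W.
All ideal ⇒ P_in = P_out, so I_supply = 1499.8/400 = 3.75 A.

I_supply ≈ 3.75 A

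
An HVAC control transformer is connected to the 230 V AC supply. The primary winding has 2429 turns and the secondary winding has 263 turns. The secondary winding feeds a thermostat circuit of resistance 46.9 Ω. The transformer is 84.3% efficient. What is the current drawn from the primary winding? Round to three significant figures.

I_p ≈ 0.0682 A

V_s = 230 × 263/2429 = 24.903 V.
I_s = V_s/R = 24.903/46.9 = 0.53099 A.
P_out = V_s I_s = 24.903 × 0.53099 = 13.223 W.
P_in = P_out/η = 13.223/0.843 = 15.686 W.
I_p = P_in/V_p = 15.686/230 = 0.0682 A.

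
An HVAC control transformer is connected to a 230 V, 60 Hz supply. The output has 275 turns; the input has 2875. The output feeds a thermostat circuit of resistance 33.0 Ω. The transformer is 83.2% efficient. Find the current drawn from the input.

I_in ≈ 0.0766 A

V_out = 230 × 275/2875 = 22.000 V.
I_out = V_out/R = 22.000/33.0 = 0.66667 A.
P_out = V_out I_out = 22.000 × 0.66667 = 14.667 W.
P_in = P_out/η = 14.667/0.832 = 17.628 W.
I_in = P_in/V_in = 17.628/230 = 0.0766 A.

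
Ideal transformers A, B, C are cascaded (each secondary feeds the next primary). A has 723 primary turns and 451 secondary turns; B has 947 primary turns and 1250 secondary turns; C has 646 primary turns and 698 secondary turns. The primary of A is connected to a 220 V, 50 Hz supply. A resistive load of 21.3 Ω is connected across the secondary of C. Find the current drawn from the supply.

I_supply ≈ 8.17 A

After A: V = 220.00 × 451/723 = 137.23 V.
After B: V = 137.23 × 1250/947 = 181.14 V.
After C: V = 181.14 × 698/646 = 195.72 V.
I_load = 195.72/21.3 = 9.1889 A, so P_out = 195.72 × 9.1889 = 1798.5 W.
All ideal ⇒ P_in = P_out, so I_supply = 1798.5/220 = 8.17 A.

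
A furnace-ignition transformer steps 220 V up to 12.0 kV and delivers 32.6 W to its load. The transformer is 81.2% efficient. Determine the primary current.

P_in = P_out/η = 32.6/0.812 = 40.148 W.
I_p = P_in/V_p = 40.148/220 = 0.182 A.

I_p ≈ 0.182 A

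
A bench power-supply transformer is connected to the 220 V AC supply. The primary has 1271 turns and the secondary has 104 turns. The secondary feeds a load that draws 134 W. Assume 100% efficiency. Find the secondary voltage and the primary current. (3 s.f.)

V_s = V_p × N_s/N_p = 220 × 104/1271 = 18.002 V.
I_s = P/V_s = 134/18.002 = 7.4438 A.
I_p = I_s × N_s/N_p = 7.4438 × 104/1271 = 0.609 A.

V_s ≈ 18.0 V, I_p ≈ 0.609 A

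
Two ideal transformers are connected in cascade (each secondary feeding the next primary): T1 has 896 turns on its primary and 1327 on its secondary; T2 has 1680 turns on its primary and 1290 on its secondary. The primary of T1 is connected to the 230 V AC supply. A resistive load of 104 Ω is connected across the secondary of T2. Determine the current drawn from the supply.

I_supply ≈ 2.86 A

After T1: V = 230.00 × 1327/896 = 340.64 V.
After T2: V = 340.64 × 1290/1680 = 261.56 V.
I_load = 261.56/104 = 2.5150 A, so P_out = 261.56 × 2.5150 = 657.82 W.
All ideal ⇒ P_in = P_out, so I_supply = 657.82/230 = 2.86 A.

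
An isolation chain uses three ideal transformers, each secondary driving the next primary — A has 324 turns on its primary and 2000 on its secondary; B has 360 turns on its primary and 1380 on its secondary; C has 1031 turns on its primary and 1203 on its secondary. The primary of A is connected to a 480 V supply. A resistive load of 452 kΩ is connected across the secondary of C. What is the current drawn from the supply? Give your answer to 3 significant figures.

Secondary of A: V = 480.00 × 2000/324 = 2963.0 V.
Secondary of B: V = 2963.0 × 1380/360 = 11358 V.
Secondary of C: V = 11358 × 1203/1031 = 13253 V.
I_load = 13253/452000 = 0.029320 A, so P_out = 13253 × 0.029320 = 388.58 W.
All ideal ⇒ P_in = P_out, so I_supply = 388.58/480 = 0.810 A.

I_supply ≈ 0.810 A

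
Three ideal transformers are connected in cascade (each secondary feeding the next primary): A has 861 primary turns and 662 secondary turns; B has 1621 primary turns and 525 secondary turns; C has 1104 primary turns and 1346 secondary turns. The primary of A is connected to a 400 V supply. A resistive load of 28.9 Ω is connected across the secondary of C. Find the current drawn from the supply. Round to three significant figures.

Secondary of A: V = 400.00 × 662/861 = 307.55 V.
Secondary of B: V = 307.55 × 525/1621 = 99.607 V.
Secondary of C: V = 99.607 × 1346/1104 = 121.44 V.
I_load = 121.44/28.9 = 4.2021 A, so P_out = 121.44 × 4.2021 = 510.31 W.
All ideal ⇒ P_in = P_out, so I_supply = 510.31/400 = 1.28 A.

I_supply ≈ 1.28 A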